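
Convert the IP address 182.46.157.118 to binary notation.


182 = 10110110
46 = 00101110
157 = 10011101
118 = 01110110
Binary: 10110110.00101110.10011101.01110110


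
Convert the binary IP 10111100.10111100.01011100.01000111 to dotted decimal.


10111100 = 188
10111100 = 188
01011100 = 92
01000111 = 71
IP: 188.188.92.71


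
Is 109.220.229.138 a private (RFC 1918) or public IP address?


RFC 1918 private ranges:
  10.0.0.0/8 (10.0.0.0 - 10.255.255.255)
  172.16.0.0/12 (172.16.0.0 - 172.31.255.255)
  192.168.0.0/16 (192.168.0.0 - 192.168.255.255)
Public (not in any RFC 1918 range)


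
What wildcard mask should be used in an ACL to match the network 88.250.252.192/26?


Subnet mask: 255.255.255.192
Wildcard = 255.255.255.255 - subnet mask
255 - 255 = 0
255 - 255 = 0
255 - 255 = 0
255 - 192 = 63
Wildcard: 0.0.0.63


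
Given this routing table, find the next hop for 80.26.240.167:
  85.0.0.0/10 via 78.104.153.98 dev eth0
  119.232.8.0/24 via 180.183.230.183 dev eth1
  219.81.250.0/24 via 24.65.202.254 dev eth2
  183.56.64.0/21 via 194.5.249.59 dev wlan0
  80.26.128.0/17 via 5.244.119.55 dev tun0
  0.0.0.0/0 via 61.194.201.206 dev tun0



Longest prefix match for 80.26.240.167:
  /10 85.0.0.0: no
  /24 119.232.8.0: no
  /24 219.81.250.0: no
  /21 183.56.64.0: no
  /17 80.26.128.0: MATCH
  /0 0.0.0.0: MATCH
Selected: next-hop 5.244.119.55 via tun0 (matched /17)


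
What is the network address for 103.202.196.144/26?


IP:   01100111.11001010.11000100.10010000
Mask: 11111111.11111111.11111111.11000000
AND operation:
Net:  01100111.11001010.11000100.10000000
Network: 103.202.196.128/26


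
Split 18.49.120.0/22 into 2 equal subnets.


New prefix = 22 + 1 = 23
Each subnet has 512 addresses
  18.49.120.0/23
  18.49.122.0/23
Subnets: 18.49.120.0/23, 18.49.122.0/23


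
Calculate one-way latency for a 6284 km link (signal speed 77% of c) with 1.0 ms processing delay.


Speed = 0.77 * 3e5 km/s = 231000 km/s
Propagation delay = 6284 / 231000 = 0.0272 s = 27.2035 ms
Processing delay = 1.0 ms
Total one-way latency = 28.2035 ms


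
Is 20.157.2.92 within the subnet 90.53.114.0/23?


Subnet network: 90.53.114.0
Test IP AND mask: 20.157.2.0
No, 20.157.2.92 is not in 90.53.114.0/23


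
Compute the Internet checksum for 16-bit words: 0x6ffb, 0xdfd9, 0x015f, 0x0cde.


Sum all words (with carry folding):
+ 0x6ffb = 0x6ffb
+ 0xdfd9 = 0x4fd5
+ 0x015f = 0x5134
+ 0x0cde = 0x5e12
One's complement: ~0x5e12
Checksum = 0xa1ed


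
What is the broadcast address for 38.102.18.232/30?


Network: 38.102.18.232/30
Host bits = 2
Set all host bits to 1:
Broadcast: 38.102.18.235


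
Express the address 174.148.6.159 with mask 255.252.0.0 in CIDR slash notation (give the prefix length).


Binary: 11111111.11111100.00000000.00000000
Count leading 1s
Prefix: /14


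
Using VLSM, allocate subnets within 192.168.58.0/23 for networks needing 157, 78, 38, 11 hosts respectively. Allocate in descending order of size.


157 hosts -> /24 (254 usable): 192.168.58.0/24
78 hosts -> /25 (126 usable): 192.168.59.0/25
38 hosts -> /26 (62 usable): 192.168.59.128/26
11 hosts -> /28 (14 usable): 192.168.59.192/28
Allocation: 192.168.58.0/24 (157 hosts, 254 usable); 192.168.59.0/25 (78 hosts, 126 usable); 192.168.59.128/26 (38 hosts, 62 usable); 192.168.59.192/28 (11 hosts, 14 usable)


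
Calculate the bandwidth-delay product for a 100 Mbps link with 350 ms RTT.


BDP = bandwidth * RTT
= 100 Mbps * 350 ms
= 100 * 1e6 * 350 / 1000 bits
= 35000000 bits
= 4375000 bytes
= 4272.4609 KB
BDP = 35000000 bits (4375000 bytes)


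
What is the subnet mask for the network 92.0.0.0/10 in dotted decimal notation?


/10 means 10 network bits, 22 host bits
Binary: 11111111110000000000000000000000
Mask: 255.192.0.0


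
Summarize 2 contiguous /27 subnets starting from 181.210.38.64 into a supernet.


Original prefix: /27
Number of subnets: 2 = 2^1
New prefix = 27 - 1 = 26
Supernet: 181.210.38.64/26


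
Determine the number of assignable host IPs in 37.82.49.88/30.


Host bits = 32 - 30 = 2
Total addresses = 2^2 = 4
Usable = total - 2 (network and broadcast)
Usable hosts: 2


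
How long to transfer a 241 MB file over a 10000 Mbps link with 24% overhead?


Effective throughput = 10000 * (1 - 24/100) = 7600 Mbps
File size in Mb = 241 * 8 = 1928 Mb
Time = 1928 / 7600
Time = 0.2537 seconds


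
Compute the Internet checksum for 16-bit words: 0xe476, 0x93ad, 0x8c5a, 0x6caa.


Sum all words (with carry folding):
+ 0xe476 = 0xe476
+ 0x93ad = 0x7824
+ 0x8c5a = 0x047f
+ 0x6caa = 0x7129
One's complement: ~0x7129
Checksum = 0x8ed6


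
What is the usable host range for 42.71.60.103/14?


Network: 42.68.0.0
Broadcast: 42.71.255.255
First usable = network + 1
Last usable = broadcast - 1
Range: 42.68.0.1 to 42.71.255.254


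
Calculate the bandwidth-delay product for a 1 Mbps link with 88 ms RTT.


BDP = bandwidth * RTT
= 1 Mbps * 88 ms
= 1 * 1e6 * 88 / 1000 bits
= 88000 bits
= 11000 bytes
= 10.7422 KB
BDP = 88000 bits (11000 bytes)


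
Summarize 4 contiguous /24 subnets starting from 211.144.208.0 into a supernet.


Original prefix: /24
Number of subnets: 4 = 2^2
New prefix = 24 - 2 = 22
Supernet: 211.144.208.0/22


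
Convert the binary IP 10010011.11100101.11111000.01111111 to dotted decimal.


10010011 = 147
11100101 = 229
11111000 = 248
01111111 = 127
IP: 147.229.248.127


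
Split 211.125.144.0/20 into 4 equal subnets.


New prefix = 20 + 2 = 22
Each subnet has 1024 addresses
  211.125.144.0/22
  211.125.148.0/22
  211.125.152.0/22
  211.125.156.0/22
Subnets: 211.125.144.0/22, 211.125.148.0/22, 211.125.152.0/22, 211.125.156.0/22


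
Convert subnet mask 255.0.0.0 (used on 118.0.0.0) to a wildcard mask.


Subnet mask: 255.0.0.0
Wildcard = 255.255.255.255 - subnet mask
255 - 255 = 0
255 - 0 = 255
255 - 0 = 255
255 - 0 = 255
Wildcard: 0.255.255.255


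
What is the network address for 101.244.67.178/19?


IP:   01100101.11110100.01000011.10110010
Mask: 11111111.11111111.11100000.00000000
AND operation:
Net:  01100101.11110100.01000000.00000000
Network: 101.244.64.0/19


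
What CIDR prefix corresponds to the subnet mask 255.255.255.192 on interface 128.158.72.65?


Binary: 11111111.11111111.11111111.11000000
Count leading 1s
Prefix: /26


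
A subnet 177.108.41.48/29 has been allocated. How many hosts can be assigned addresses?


Host bits = 32 - 29 = 3
Total addresses = 2^3 = 8
Usable = total - 2 (network and broadcast)
Usable hosts: 6


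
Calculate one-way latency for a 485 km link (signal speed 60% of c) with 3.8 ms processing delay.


Speed = 0.6 * 3e5 km/s = 180000 km/s
Propagation delay = 485 / 180000 = 0.0027 s = 2.6944 ms
Processing delay = 3.8 ms
Total one-way latency = 6.4944 ms


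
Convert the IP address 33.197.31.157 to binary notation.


33 = 00100001
197 = 11000101
31 = 00011111
157 = 10011101
Binary: 00100001.11000101.00011111.10011101


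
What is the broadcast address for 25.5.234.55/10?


Network: 25.0.0.0/10
Host bits = 22
Set all host bits to 1:
Broadcast: 25.63.255.255


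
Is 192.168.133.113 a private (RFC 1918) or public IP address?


RFC 1918 private ranges:
  10.0.0.0/8 (10.0.0.0 - 10.255.255.255)
  172.16.0.0/12 (172.16.0.0 - 172.31.255.255)
  192.168.0.0/16 (192.168.0.0 - 192.168.255.255)
Private (in 192.168.0.0/16)


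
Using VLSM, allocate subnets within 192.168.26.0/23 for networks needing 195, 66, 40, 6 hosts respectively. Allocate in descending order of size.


195 hosts -> /24 (254 usable): 192.168.26.0/24
66 hosts -> /25 (126 usable): 192.168.27.0/25
40 hosts -> /26 (62 usable): 192.168.27.128/26
6 hosts -> /29 (6 usable): 192.168.27.192/29
Allocation: 192.168.26.0/24 (195 hosts, 254 usable); 192.168.27.0/25 (66 hosts, 126 usable); 192.168.27.128/26 (40 hosts, 62 usable); 192.168.27.192/29 (6 hosts, 6 usable)


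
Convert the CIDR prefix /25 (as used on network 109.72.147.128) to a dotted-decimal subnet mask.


/25 means 25 network bits, 7 host bits
Binary: 11111111111111111111111110000000
Mask: 255.255.255.128


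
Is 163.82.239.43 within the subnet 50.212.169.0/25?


Subnet network: 50.212.169.0
Test IP AND mask: 163.82.239.0
No, 163.82.239.43 is not in 50.212.169.0/25


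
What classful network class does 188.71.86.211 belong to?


First octet: 188
Binary: 10111100
10xxxxxx -> Class B (128-191)
Class B, default mask 255.255.0.0 (/16)


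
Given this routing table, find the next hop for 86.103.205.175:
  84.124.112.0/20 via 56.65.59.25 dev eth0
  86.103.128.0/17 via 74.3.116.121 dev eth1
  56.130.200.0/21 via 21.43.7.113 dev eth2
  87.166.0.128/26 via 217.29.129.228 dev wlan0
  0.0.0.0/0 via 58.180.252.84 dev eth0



Longest prefix match for 86.103.205.175:
  /20 84.124.112.0: no
  /17 86.103.128.0: MATCH
  /21 56.130.200.0: no
  /26 87.166.0.128: no
  /0 0.0.0.0: MATCH
Selected: next-hop 74.3.116.121 via eth1 (matched /17)


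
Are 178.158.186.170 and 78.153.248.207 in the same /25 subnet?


Mask: 255.255.255.128
178.158.186.170 AND mask = 178.158.186.128
78.153.248.207 AND mask = 78.153.248.128
No, different subnets (178.158.186.128 vs 78.153.248.128)


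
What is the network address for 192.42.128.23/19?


IP:   11000000.00101010.10000000.00010111
Mask: 11111111.11111111.11100000.00000000
AND operation:
Net:  11000000.00101010.10000000.00000000
Network: 192.42.128.0/19


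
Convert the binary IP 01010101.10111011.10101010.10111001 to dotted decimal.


01010101 = 85
10111011 = 187
10101010 = 170
10111001 = 185
IP: 85.187.170.185


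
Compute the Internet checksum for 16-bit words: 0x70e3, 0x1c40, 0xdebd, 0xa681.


Sum all words (with carry folding):
+ 0x70e3 = 0x70e3
+ 0x1c40 = 0x8d23
+ 0xdebd = 0x6be1
+ 0xa681 = 0x1263
One's complement: ~0x1263
Checksum = 0xed9c


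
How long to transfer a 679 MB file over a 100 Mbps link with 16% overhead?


Effective throughput = 100 * (1 - 16/100) = 84 Mbps
File size in Mb = 679 * 8 = 5432 Mb
Time = 5432 / 84
Time = 64.6667 seconds


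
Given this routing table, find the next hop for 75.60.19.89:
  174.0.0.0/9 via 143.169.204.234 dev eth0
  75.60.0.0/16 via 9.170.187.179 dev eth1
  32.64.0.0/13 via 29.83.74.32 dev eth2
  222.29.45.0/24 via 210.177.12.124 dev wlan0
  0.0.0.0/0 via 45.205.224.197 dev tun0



Longest prefix match for 75.60.19.89:
  /9 174.0.0.0: no
  /16 75.60.0.0: MATCH
  /13 32.64.0.0: no
  /24 222.29.45.0: no
  /0 0.0.0.0: MATCH
Selected: next-hop 9.170.187.179 via eth1 (matched /16)


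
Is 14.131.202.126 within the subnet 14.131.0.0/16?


Subnet network: 14.131.0.0
Test IP AND mask: 14.131.0.0
Yes, 14.131.202.126 is in 14.131.0.0/16


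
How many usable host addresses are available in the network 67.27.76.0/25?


Host bits = 32 - 25 = 7
Total addresses = 2^7 = 128
Usable = total - 2 (network and broadcast)
Usable hosts: 126


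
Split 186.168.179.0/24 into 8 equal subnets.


New prefix = 24 + 3 = 27
Each subnet has 32 addresses
  186.168.179.0/27
  186.168.179.32/27
  186.168.179.64/27
  186.168.179.96/27
  186.168.179.128/27
  186.168.179.160/27
  186.168.179.192/27
  186.168.179.224/27
Subnets: 186.168.179.0/27, 186.168.179.32/27, 186.168.179.64/27, 186.168.179.96/27, 186.168.179.128/27, 186.168.179.160/27, 186.168.179.192/27, 186.168.179.224/27


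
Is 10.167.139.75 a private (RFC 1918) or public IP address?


RFC 1918 private ranges:
  10.0.0.0/8 (10.0.0.0 - 10.255.255.255)
  172.16.0.0/12 (172.16.0.0 - 172.31.255.255)
  192.168.0.0/16 (192.168.0.0 - 192.168.255.255)
Private (in 10.0.0.0/8)


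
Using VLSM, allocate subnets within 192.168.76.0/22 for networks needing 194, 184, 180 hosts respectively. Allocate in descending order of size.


194 hosts -> /24 (254 usable): 192.168.76.0/24
184 hosts -> /24 (254 usable): 192.168.77.0/24
180 hosts -> /24 (254 usable): 192.168.78.0/24
Allocation: 192.168.76.0/24 (194 hosts, 254 usable); 192.168.77.0/24 (184 hosts, 254 usable); 192.168.78.0/24 (180 hosts, 254 usable)


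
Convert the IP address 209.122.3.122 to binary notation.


209 = 11010001
122 = 01111010
3 = 00000011
122 = 01111010
Binary: 11010001.01111010.00000011.01111010


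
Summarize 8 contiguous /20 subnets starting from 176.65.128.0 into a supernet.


Original prefix: /20
Number of subnets: 8 = 2^3
New prefix = 20 - 3 = 17
Supernet: 176.65.128.0/17


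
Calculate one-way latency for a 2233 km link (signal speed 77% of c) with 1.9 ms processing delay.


Speed = 0.77 * 3e5 km/s = 231000 km/s
Propagation delay = 2233 / 231000 = 0.0097 s = 9.6667 ms
Processing delay = 1.9 ms
Total one-way latency = 11.5667 ms


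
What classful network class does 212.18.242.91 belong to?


First octet: 212
Binary: 11010100
110xxxxx -> Class C (192-223)
Class C, default mask 255.255.255.0 (/24)


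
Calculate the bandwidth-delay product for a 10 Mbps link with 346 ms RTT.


BDP = bandwidth * RTT
= 10 Mbps * 346 ms
= 10 * 1e6 * 346 / 1000 bits
= 3460000 bits
= 432500 bytes
= 422.3633 KB
BDP = 3460000 bits (432500 bytes)


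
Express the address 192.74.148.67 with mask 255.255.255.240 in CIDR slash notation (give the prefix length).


Binary: 11111111.11111111.11111111.11110000
Count leading 1s
Prefix: /28


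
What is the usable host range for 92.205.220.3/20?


Network: 92.205.208.0
Broadcast: 92.205.223.255
First usable = network + 1
Last usable = broadcast - 1
Range: 92.205.208.1 to 92.205.223.254


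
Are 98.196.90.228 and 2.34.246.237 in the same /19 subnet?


Mask: 255.255.224.0
98.196.90.228 AND mask = 98.196.64.0
2.34.246.237 AND mask = 2.34.224.0
No, different subnets (98.196.64.0 vs 2.34.224.0)


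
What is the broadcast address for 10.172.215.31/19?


Network: 10.172.192.0/19
Host bits = 13
Set all host bits to 1:
Broadcast: 10.172.223.255


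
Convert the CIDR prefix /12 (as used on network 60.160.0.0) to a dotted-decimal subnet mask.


/12 means 12 network bits, 20 host bits
Binary: 11111111111100000000000000000000
Mask: 255.240.0.0


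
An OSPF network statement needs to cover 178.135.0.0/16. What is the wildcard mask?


Subnet mask: 255.255.0.0
Wildcard = 255.255.255.255 - subnet mask
255 - 255 = 0
255 - 255 = 0
255 - 0 = 255
255 - 0 = 255
Wildcard: 0.0.255.255


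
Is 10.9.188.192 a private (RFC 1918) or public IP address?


RFC 1918 private ranges:
  10.0.0.0/8 (10.0.0.0 - 10.255.255.255)
  172.16.0.0/12 (172.16.0.0 - 172.31.255.255)
  192.168.0.0/16 (192.168.0.0 - 192.168.255.255)
Private (in 10.0.0.0/8)


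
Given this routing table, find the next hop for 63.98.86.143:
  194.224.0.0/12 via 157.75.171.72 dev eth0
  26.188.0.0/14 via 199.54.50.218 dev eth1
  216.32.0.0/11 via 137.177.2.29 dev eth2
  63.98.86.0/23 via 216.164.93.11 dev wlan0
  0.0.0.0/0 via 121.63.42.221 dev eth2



Longest prefix match for 63.98.86.143:
  /12 194.224.0.0: no
  /14 26.188.0.0: no
  /11 216.32.0.0: no
  /23 63.98.86.0: MATCH
  /0 0.0.0.0: MATCH
Selected: next-hop 216.164.93.11 via wlan0 (matched /23)


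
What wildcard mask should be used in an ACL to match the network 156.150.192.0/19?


Subnet mask: 255.255.224.0
Wildcard = 255.255.255.255 - subnet mask
255 - 255 = 0
255 - 255 = 0
255 - 224 = 31
255 - 0 = 255
Wildcard: 0.0.31.255


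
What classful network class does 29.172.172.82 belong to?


First octet: 29
Binary: 00011101
0xxxxxxx -> Class A (1-126)
Class A, default mask 255.0.0.0 (/8)


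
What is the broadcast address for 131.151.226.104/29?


Network: 131.151.226.104/29
Host bits = 3
Set all host bits to 1:
Broadcast: 131.151.226.111


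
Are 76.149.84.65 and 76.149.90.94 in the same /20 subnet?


Mask: 255.255.240.0
76.149.84.65 AND mask = 76.149.80.0
76.149.90.94 AND mask = 76.149.80.0
Yes, same subnet (76.149.80.0)


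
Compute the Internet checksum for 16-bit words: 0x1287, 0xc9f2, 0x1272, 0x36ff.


Sum all words (with carry folding):
+ 0x1287 = 0x1287
+ 0xc9f2 = 0xdc79
+ 0x1272 = 0xeeeb
+ 0x36ff = 0x25eb
One's complement: ~0x25eb
Checksum = 0xda14


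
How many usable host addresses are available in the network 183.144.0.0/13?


Host bits = 32 - 13 = 19
Total addresses = 2^19 = 524288
Usable = total - 2 (network and broadcast)
Usable hosts: 524286


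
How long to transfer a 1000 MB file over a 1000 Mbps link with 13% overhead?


Effective throughput = 1000 * (1 - 13/100) = 870 Mbps
File size in Mb = 1000 * 8 = 8000 Mb
Time = 8000 / 870
Time = 9.1954 seconds


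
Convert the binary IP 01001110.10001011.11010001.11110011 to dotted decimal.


01001110 = 78
10001011 = 139
11010001 = 209
11110011 = 243
IP: 78.139.209.243


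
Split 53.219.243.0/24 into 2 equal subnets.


New prefix = 24 + 1 = 25
Each subnet has 128 addresses
  53.219.243.0/25
  53.219.243.128/25
Subnets: 53.219.243.0/25, 53.219.243.128/25


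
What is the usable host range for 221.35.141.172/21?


Network: 221.35.136.0
Broadcast: 221.35.143.255
First usable = network + 1
Last usable = broadcast - 1
Range: 221.35.136.1 to 221.35.143.254


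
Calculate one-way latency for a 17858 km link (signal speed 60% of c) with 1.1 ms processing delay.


Speed = 0.6 * 3e5 km/s = 180000 km/s
Propagation delay = 17858 / 180000 = 0.0992 s = 99.2111 ms
Processing delay = 1.1 ms
Total one-way latency = 100.3111 ms


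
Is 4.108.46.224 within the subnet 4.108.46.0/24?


Subnet network: 4.108.46.0
Test IP AND mask: 4.108.46.0
Yes, 4.108.46.224 is in 4.108.46.0/24


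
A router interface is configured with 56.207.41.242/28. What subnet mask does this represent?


/28 means 28 network bits, 4 host bits
Binary: 11111111111111111111111111110000
Mask: 255.255.255.240


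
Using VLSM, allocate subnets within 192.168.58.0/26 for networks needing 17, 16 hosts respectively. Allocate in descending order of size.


17 hosts -> /27 (30 usable): 192.168.58.0/27
16 hosts -> /27 (30 usable): 192.168.58.32/27
Allocation: 192.168.58.0/27 (17 hosts, 30 usable); 192.168.58.32/27 (16 hosts, 30 usable)


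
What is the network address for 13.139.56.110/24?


IP:   00001101.10001011.00111000.01101110
Mask: 11111111.11111111.11111111.00000000
AND operation:
Net:  00001101.10001011.00111000.00000000
Network: 13.139.56.0/24


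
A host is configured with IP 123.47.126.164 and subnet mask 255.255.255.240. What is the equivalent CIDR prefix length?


Binary: 11111111.11111111.11111111.11110000
Count leading 1s
Prefix: /28


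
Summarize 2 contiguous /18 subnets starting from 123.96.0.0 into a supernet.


Original prefix: /18
Number of subnets: 2 = 2^1
New prefix = 18 - 1 = 17
Supernet: 123.96.0.0/17


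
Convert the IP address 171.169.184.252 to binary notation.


171 = 10101011
169 = 10101001
184 = 10111000
252 = 11111100
Binary: 10101011.10101001.10111000.11111100


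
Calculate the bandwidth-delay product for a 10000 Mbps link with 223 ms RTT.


BDP = bandwidth * RTT
= 10000 Mbps * 223 ms
= 10000 * 1e6 * 223 / 1000 bits
= 2230000000 bits
= 278750000 bytes
= 272216.7969 KB
BDP = 2230000000 bits (278750000 bytes)


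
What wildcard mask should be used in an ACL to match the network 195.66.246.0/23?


Subnet mask: 255.255.254.0
Wildcard = 255.255.255.255 - subnet mask
255 - 255 = 0
255 - 255 = 0
255 - 254 = 1
255 - 0 = 255
Wildcard: 0.0.1.255


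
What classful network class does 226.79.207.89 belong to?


First octet: 226
Binary: 11100010
1110xxxx -> Class D (224-239)
Class D (multicast), default mask N/A


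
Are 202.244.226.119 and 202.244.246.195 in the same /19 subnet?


Mask: 255.255.224.0
202.244.226.119 AND mask = 202.244.224.0
202.244.246.195 AND mask = 202.244.224.0
Yes, same subnet (202.244.224.0)


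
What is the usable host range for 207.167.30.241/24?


Network: 207.167.30.0
Broadcast: 207.167.30.255
First usable = network + 1
Last usable = broadcast - 1
Range: 207.167.30.1 to 207.167.30.254


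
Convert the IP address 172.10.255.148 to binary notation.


172 = 10101100
10 = 00001010
255 = 11111111
148 = 10010100
Binary: 10101100.00001010.11111111.10010100


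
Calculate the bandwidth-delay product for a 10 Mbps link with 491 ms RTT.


BDP = bandwidth * RTT
= 10 Mbps * 491 ms
= 10 * 1e6 * 491 / 1000 bits
= 4910000 bits
= 613750 bytes
= 599.3652 KB
BDP = 4910000 bits (613750 bytes)


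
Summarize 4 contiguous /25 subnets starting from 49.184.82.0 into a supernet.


Original prefix: /25
Number of subnets: 4 = 2^2
New prefix = 25 - 2 = 23
Supernet: 49.184.82.0/23


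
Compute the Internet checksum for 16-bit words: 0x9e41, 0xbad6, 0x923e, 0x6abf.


Sum all words (with carry folding):
+ 0x9e41 = 0x9e41
+ 0xbad6 = 0x5918
+ 0x923e = 0xeb56
+ 0x6abf = 0x5616
One's complement: ~0x5616
Checksum = 0xa9e9


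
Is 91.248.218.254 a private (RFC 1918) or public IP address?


RFC 1918 private ranges:
  10.0.0.0/8 (10.0.0.0 - 10.255.255.255)
  172.16.0.0/12 (172.16.0.0 - 172.31.255.255)
  192.168.0.0/16 (192.168.0.0 - 192.168.255.255)
Public (not in any RFC 1918 range)


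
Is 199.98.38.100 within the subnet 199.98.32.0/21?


Subnet network: 199.98.32.0
Test IP AND mask: 199.98.32.0
Yes, 199.98.38.100 is in 199.98.32.0/21


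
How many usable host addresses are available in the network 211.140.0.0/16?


Host bits = 32 - 16 = 16
Total addresses = 2^16 = 65536
Usable = total - 2 (network and broadcast)
Usable hosts: 65534


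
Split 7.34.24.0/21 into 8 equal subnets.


New prefix = 21 + 3 = 24
Each subnet has 256 addresses
  7.34.24.0/24
  7.34.25.0/24
  7.34.26.0/24
  7.34.27.0/24
  7.34.28.0/24
  7.34.29.0/24
  7.34.30.0/24
  7.34.31.0/24
Subnets: 7.34.24.0/24, 7.34.25.0/24, 7.34.26.0/24, 7.34.27.0/24, 7.34.28.0/24, 7.34.29.0/24, 7.34.30.0/24, 7.34.31.0/24


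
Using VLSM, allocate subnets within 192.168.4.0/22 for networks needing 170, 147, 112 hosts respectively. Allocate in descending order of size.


170 hosts -> /24 (254 usable): 192.168.4.0/24
147 hosts -> /24 (254 usable): 192.168.5.0/24
112 hosts -> /25 (126 usable): 192.168.6.0/25
Allocation: 192.168.4.0/24 (170 hosts, 254 usable); 192.168.5.0/24 (147 hosts, 254 usable); 192.168.6.0/25 (112 hosts, 126 usable)


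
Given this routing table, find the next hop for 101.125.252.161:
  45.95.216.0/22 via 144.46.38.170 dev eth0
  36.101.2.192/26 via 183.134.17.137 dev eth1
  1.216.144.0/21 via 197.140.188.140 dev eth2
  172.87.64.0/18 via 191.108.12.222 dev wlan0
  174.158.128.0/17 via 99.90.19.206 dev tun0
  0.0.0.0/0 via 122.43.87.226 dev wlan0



Longest prefix match for 101.125.252.161:
  /22 45.95.216.0: no
  /26 36.101.2.192: no
  /21 1.216.144.0: no
  /18 172.87.64.0: no
  /17 174.158.128.0: no
  /0 0.0.0.0: MATCH
Selected: next-hop 122.43.87.226 via wlan0 (matched /0)


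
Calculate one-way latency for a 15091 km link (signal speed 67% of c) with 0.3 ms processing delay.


Speed = 0.67 * 3e5 km/s = 201000 km/s
Propagation delay = 15091 / 201000 = 0.0751 s = 75.0796 ms
Processing delay = 0.3 ms
Total one-way latency = 75.3796 ms


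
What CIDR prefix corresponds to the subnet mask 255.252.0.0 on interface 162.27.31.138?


Binary: 11111111.11111100.00000000.00000000
Count leading 1s
Prefix: /14


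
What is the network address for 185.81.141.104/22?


IP:   10111001.01010001.10001101.01101000
Mask: 11111111.11111111.11111100.00000000
AND operation:
Net:  10111001.01010001.10001100.00000000
Network: 185.81.140.0/22


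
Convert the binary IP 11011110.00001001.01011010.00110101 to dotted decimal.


11011110 = 222
00001001 = 9
01011010 = 90
00110101 = 53
IP: 222.9.90.53


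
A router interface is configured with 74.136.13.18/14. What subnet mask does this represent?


/14 means 14 network bits, 18 host bits
Binary: 11111111111111000000000000000000
Mask: 255.252.0.0


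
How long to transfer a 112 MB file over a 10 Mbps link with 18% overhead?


Effective throughput = 10 * (1 - 18/100) = 8.2 Mbps
File size in Mb = 112 * 8 = 896 Mb
Time = 896 / 8.2
Time = 109.2683 seconds


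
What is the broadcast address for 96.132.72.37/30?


Network: 96.132.72.36/30
Host bits = 2
Set all host bits to 1:
Broadcast: 96.132.72.39


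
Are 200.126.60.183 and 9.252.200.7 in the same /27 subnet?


Mask: 255.255.255.224
200.126.60.183 AND mask = 200.126.60.160
9.252.200.7 AND mask = 9.252.200.0
No, different subnets (200.126.60.160 vs 9.252.200.0)


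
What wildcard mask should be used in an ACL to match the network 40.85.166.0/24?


Subnet mask: 255.255.255.0
Wildcard = 255.255.255.255 - subnet mask
255 - 255 = 0
255 - 255 = 0
255 - 255 = 0
255 - 0 = 255
Wildcard: 0.0.0.255


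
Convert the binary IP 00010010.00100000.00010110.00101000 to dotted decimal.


00010010 = 18
00100000 = 32
00010110 = 22
00101000 = 40
IP: 18.32.22.40


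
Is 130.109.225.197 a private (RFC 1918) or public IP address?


RFC 1918 private ranges:
  10.0.0.0/8 (10.0.0.0 - 10.255.255.255)
  172.16.0.0/12 (172.16.0.0 - 172.31.255.255)
  192.168.0.0/16 (192.168.0.0 - 192.168.255.255)
Public (not in any RFC 1918 range)


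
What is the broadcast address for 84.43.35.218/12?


Network: 84.32.0.0/12
Host bits = 20
Set all host bits to 1:
Broadcast: 84.47.255.255


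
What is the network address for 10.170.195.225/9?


IP:   00001010.10101010.11000011.11100001
Mask: 11111111.10000000.00000000.00000000
AND operation:
Net:  00001010.10000000.00000000.00000000
Network: 10.128.0.0/9


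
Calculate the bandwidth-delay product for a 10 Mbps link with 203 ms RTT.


BDP = bandwidth * RTT
= 10 Mbps * 203 ms
= 10 * 1e6 * 203 / 1000 bits
= 2030000 bits
= 253750 bytes
= 247.8027 KB
BDP = 2030000 bits (253750 bytes)


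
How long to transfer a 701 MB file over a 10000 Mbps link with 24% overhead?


Effective throughput = 10000 * (1 - 24/100) = 7600 Mbps
File size in Mb = 701 * 8 = 5608 Mb
Time = 5608 / 7600
Time = 0.7379 seconds


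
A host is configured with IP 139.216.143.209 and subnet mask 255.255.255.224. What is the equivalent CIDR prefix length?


Binary: 11111111.11111111.11111111.11100000
Count leading 1s
Prefix: /27


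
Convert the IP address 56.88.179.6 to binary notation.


56 = 00111000
88 = 01011000
179 = 10110011
6 = 00000110
Binary: 00111000.01011000.10110011.00000110


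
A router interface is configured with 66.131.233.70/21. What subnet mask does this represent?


/21 means 21 network bits, 11 host bits
Binary: 11111111111111111111100000000000
Mask: 255.255.248.0


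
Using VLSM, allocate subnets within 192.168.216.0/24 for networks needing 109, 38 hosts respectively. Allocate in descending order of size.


109 hosts -> /25 (126 usable): 192.168.216.0/25
38 hosts -> /26 (62 usable): 192.168.216.128/26
Allocation: 192.168.216.0/25 (109 hosts, 126 usable); 192.168.216.128/26 (38 hosts, 62 usable)


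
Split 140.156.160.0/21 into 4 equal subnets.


New prefix = 21 + 2 = 23
Each subnet has 512 addresses
  140.156.160.0/23
  140.156.162.0/23
  140.156.164.0/23
  140.156.166.0/23
Subnets: 140.156.160.0/23, 140.156.162.0/23, 140.156.164.0/23, 140.156.166.0/23


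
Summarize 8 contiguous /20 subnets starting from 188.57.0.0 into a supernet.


Original prefix: /20
Number of subnets: 8 = 2^3
New prefix = 20 - 3 = 17
Supernet: 188.57.0.0/17


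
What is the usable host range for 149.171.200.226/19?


Network: 149.171.192.0
Broadcast: 149.171.223.255
First usable = network + 1
Last usable = broadcast - 1
Range: 149.171.192.1 to 149.171.223.254


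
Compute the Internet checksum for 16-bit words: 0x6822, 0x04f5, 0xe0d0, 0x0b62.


Sum all words (with carry folding):
+ 0x6822 = 0x6822
+ 0x04f5 = 0x6d17
+ 0xe0d0 = 0x4de8
+ 0x0b62 = 0x594a
One's complement: ~0x594a
Checksum = 0xa6b5


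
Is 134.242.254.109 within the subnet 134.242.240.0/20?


Subnet network: 134.242.240.0
Test IP AND mask: 134.242.240.0
Yes, 134.242.254.109 is in 134.242.240.0/20


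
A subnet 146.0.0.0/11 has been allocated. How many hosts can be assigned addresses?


Host bits = 32 - 11 = 21
Total addresses = 2^21 = 2097152
Usable = total - 2 (network and broadcast)
Usable hosts: 2097150


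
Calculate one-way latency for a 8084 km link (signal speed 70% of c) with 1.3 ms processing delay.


Speed = 0.7 * 3e5 km/s = 210000 km/s
Propagation delay = 8084 / 210000 = 0.0385 s = 38.4952 ms
Processing delay = 1.3 ms
Total one-way latency = 39.7952 ms


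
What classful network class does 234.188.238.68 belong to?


First octet: 234
Binary: 11101010
1110xxxx -> Class D (224-239)
Class D (multicast), default mask N/A


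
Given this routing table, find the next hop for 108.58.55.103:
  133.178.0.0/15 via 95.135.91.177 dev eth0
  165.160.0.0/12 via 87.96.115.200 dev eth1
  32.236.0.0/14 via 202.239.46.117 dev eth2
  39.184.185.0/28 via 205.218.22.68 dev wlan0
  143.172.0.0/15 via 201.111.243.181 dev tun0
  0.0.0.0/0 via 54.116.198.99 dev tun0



Longest prefix match for 108.58.55.103:
  /15 133.178.0.0: no
  /12 165.160.0.0: no
  /14 32.236.0.0: no
  /28 39.184.185.0: no
  /15 143.172.0.0: no
  /0 0.0.0.0: MATCH
Selected: next-hop 54.116.198.99 via tun0 (matched /0)


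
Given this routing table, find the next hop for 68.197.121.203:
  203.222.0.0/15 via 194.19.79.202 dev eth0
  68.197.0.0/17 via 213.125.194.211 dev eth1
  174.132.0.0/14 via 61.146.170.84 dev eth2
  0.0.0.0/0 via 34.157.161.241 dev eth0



Longest prefix match for 68.197.121.203:
  /15 203.222.0.0: no
  /17 68.197.0.0: MATCH
  /14 174.132.0.0: no
  /0 0.0.0.0: MATCH
Selected: next-hop 213.125.194.211 via eth1 (matched /17)


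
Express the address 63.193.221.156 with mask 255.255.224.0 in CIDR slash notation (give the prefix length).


Binary: 11111111.11111111.11100000.00000000
Count leading 1s
Prefix: /19


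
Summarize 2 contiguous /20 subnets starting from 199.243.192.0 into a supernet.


Original prefix: /20
Number of subnets: 2 = 2^1
New prefix = 20 - 1 = 19
Supernet: 199.243.192.0/19


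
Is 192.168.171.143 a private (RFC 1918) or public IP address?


RFC 1918 private ranges:
  10.0.0.0/8 (10.0.0.0 - 10.255.255.255)
  172.16.0.0/12 (172.16.0.0 - 172.31.255.255)
  192.168.0.0/16 (192.168.0.0 - 192.168.255.255)
Private (in 192.168.0.0/16)


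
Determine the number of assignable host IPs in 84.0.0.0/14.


Host bits = 32 - 14 = 18
Total addresses = 2^18 = 262144
Usable = total - 2 (network and broadcast)
Usable hosts: 262142


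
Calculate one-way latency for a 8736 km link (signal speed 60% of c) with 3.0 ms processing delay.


Speed = 0.6 * 3e5 km/s = 180000 km/s
Propagation delay = 8736 / 180000 = 0.0485 s = 48.5333 ms
Processing delay = 3.0 ms
Total one-way latency = 51.5333 ms


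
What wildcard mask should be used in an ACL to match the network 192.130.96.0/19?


Subnet mask: 255.255.224.0
Wildcard = 255.255.255.255 - subnet mask
255 - 255 = 0
255 - 255 = 0
255 - 224 = 31
255 - 0 = 255
Wildcard: 0.0.31.255


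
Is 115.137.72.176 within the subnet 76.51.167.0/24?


Subnet network: 76.51.167.0
Test IP AND mask: 115.137.72.0
No, 115.137.72.176 is not in 76.51.167.0/24


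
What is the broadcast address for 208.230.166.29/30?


Network: 208.230.166.28/30
Host bits = 2
Set all host bits to 1:
Broadcast: 208.230.166.31


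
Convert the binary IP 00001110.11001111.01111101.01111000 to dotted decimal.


00001110 = 14
11001111 = 207
01111101 = 125
01111000 = 120
IP: 14.207.125.120


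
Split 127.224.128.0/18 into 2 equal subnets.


New prefix = 18 + 1 = 19
Each subnet has 8192 addresses
  127.224.128.0/19
  127.224.160.0/19
Subnets: 127.224.128.0/19, 127.224.160.0/19


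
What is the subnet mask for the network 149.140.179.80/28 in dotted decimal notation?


/28 means 28 network bits, 4 host bits
Binary: 11111111111111111111111111110000
Mask: 255.255.255.240


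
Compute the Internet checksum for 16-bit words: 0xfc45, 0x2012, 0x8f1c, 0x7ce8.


Sum all words (with carry folding):
+ 0xfc45 = 0xfc45
+ 0x2012 = 0x1c58
+ 0x8f1c = 0xab74
+ 0x7ce8 = 0x285d
One's complement: ~0x285d
Checksum = 0xd7a2


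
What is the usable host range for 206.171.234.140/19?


Network: 206.171.224.0
Broadcast: 206.171.255.255
First usable = network + 1
Last usable = broadcast - 1
Range: 206.171.224.1 to 206.171.255.254


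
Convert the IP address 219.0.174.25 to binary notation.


219 = 11011011
0 = 00000000
174 = 10101110
25 = 00011001
Binary: 11011011.00000000.10101110.00011001


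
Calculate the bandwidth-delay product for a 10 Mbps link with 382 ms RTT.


BDP = bandwidth * RTT
= 10 Mbps * 382 ms
= 10 * 1e6 * 382 / 1000 bits
= 3820000 bits
= 477500 bytes
= 466.3086 KB
BDP = 3820000 bits (477500 bytes)


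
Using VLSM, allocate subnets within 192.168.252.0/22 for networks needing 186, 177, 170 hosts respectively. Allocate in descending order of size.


186 hosts -> /24 (254 usable): 192.168.252.0/24
177 hosts -> /24 (254 usable): 192.168.253.0/24
170 hosts -> /24 (254 usable): 192.168.254.0/24
Allocation: 192.168.252.0/24 (186 hosts, 254 usable); 192.168.253.0/24 (177 hosts, 254 usable); 192.168.254.0/24 (170 hosts, 254 usable)


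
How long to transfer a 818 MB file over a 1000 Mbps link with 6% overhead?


Effective throughput = 1000 * (1 - 6/100) = 940 Mbps
File size in Mb = 818 * 8 = 6544 Mb
Time = 6544 / 940
Time = 6.9617 seconds


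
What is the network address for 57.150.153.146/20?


IP:   00111001.10010110.10011001.10010010
Mask: 11111111.11111111.11110000.00000000
AND operation:
Net:  00111001.10010110.10010000.00000000
Network: 57.150.144.0/20


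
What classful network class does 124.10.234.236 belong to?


First octet: 124
Binary: 01111100
0xxxxxxx -> Class A (1-126)
Class A, default mask 255.0.0.0 (/8)


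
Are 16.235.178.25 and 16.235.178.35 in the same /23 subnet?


Mask: 255.255.254.0
16.235.178.25 AND mask = 16.235.178.0
16.235.178.35 AND mask = 16.235.178.0
Yes, same subnet (16.235.178.0)


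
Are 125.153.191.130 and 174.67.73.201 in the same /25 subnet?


Mask: 255.255.255.128
125.153.191.130 AND mask = 125.153.191.128
174.67.73.201 AND mask = 174.67.73.128
No, different subnets (125.153.191.128 vs 174.67.73.128)


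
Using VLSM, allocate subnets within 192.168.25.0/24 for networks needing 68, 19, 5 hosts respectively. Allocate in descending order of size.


68 hosts -> /25 (126 usable): 192.168.25.0/25
19 hosts -> /27 (30 usable): 192.168.25.128/27
5 hosts -> /29 (6 usable): 192.168.25.160/29
Allocation: 192.168.25.0/25 (68 hosts, 126 usable); 192.168.25.128/27 (19 hosts, 30 usable); 192.168.25.160/29 (5 hosts, 6 usable)


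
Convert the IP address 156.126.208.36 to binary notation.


156 = 10011100
126 = 01111110
208 = 11010000
36 = 00100100
Binary: 10011100.01111110.11010000.00100100


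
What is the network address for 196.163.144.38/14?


IP:   11000100.10100011.10010000.00100110
Mask: 11111111.11111100.00000000.00000000
AND operation:
Net:  11000100.10100000.00000000.00000000
Network: 196.160.0.0/14


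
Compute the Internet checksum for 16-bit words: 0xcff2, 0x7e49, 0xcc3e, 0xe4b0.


Sum all words (with carry folding):
+ 0xcff2 = 0xcff2
+ 0x7e49 = 0x4e3c
+ 0xcc3e = 0x1a7b
+ 0xe4b0 = 0xff2b
One's complement: ~0xff2b
Checksum = 0x00d4


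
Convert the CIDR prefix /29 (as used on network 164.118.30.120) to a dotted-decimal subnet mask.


/29 means 29 network bits, 3 host bits
Binary: 11111111111111111111111111111000
Mask: 255.255.255.248


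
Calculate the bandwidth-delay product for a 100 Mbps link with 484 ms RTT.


BDP = bandwidth * RTT
= 100 Mbps * 484 ms
= 100 * 1e6 * 484 / 1000 bits
= 48400000 bits
= 6050000 bytes
= 5908.2031 KB
BDP = 48400000 bits (6050000 bytes)


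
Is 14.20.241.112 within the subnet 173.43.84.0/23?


Subnet network: 173.43.84.0
Test IP AND mask: 14.20.240.0
No, 14.20.241.112 is not in 173.43.84.0/23


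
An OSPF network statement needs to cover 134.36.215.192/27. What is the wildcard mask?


Subnet mask: 255.255.255.224
Wildcard = 255.255.255.255 - subnet mask
255 - 255 = 0
255 - 255 = 0
255 - 255 = 0
255 - 224 = 31
Wildcard: 0.0.0.31


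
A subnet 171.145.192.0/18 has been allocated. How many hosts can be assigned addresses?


Host bits = 32 - 18 = 14
Total addresses = 2^14 = 16384
Usable = total - 2 (network and broadcast)
Usable hosts: 16382


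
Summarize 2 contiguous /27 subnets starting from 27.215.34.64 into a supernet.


Original prefix: /27
Number of subnets: 2 = 2^1
New prefix = 27 - 1 = 26
Supernet: 27.215.34.64/26


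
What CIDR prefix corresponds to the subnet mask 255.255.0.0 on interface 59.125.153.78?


Binary: 11111111.11111111.00000000.00000000
Count leading 1s
Prefix: /16


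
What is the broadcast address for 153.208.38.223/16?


Network: 153.208.0.0/16
Host bits = 16
Set all host bits to 1:
Broadcast: 153.208.255.255


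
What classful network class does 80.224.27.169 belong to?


First octet: 80
Binary: 01010000
0xxxxxxx -> Class A (1-126)
Class A, default mask 255.0.0.0 (/8)


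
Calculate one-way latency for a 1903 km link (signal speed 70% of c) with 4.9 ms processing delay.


Speed = 0.7 * 3e5 km/s = 210000 km/s
Propagation delay = 1903 / 210000 = 0.0091 s = 9.0619 ms
Processing delay = 4.9 ms
Total one-way latency = 13.9619 ms


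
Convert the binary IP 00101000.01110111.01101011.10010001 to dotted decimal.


00101000 = 40
01110111 = 119
01101011 = 107
10010001 = 145
IP: 40.119.107.145


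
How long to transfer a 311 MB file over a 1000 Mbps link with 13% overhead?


Effective throughput = 1000 * (1 - 13/100) = 870 Mbps
File size in Mb = 311 * 8 = 2488 Mb
Time = 2488 / 870
Time = 2.8598 seconds


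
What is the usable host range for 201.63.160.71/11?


Network: 201.32.0.0
Broadcast: 201.63.255.255
First usable = network + 1
Last usable = broadcast - 1
Range: 201.32.0.1 to 201.63.255.254


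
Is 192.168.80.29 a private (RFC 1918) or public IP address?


RFC 1918 private ranges:
  10.0.0.0/8 (10.0.0.0 - 10.255.255.255)
  172.16.0.0/12 (172.16.0.0 - 172.31.255.255)
  192.168.0.0/16 (192.168.0.0 - 192.168.255.255)
Private (in 192.168.0.0/16)


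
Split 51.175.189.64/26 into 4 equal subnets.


New prefix = 26 + 2 = 28
Each subnet has 16 addresses
  51.175.189.64/28
  51.175.189.80/28
  51.175.189.96/28
  51.175.189.112/28
Subnets: 51.175.189.64/28, 51.175.189.80/28, 51.175.189.96/28, 51.175.189.112/28


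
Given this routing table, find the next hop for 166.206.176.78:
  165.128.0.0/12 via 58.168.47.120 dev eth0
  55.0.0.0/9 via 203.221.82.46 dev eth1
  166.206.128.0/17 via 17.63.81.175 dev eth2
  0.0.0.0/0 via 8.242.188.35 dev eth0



Longest prefix match for 166.206.176.78:
  /12 165.128.0.0: no
  /9 55.0.0.0: no
  /17 166.206.128.0: MATCH
  /0 0.0.0.0: MATCH
Selected: next-hop 17.63.81.175 via eth2 (matched /17)


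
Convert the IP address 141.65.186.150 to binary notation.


141 = 10001101
65 = 01000001
186 = 10111010
150 = 10010110
Binary: 10001101.01000001.10111010.10010110


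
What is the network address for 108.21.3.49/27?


IP:   01101100.00010101.00000011.00110001
Mask: 11111111.11111111.11111111.11100000
AND operation:
Net:  01101100.00010101.00000011.00100000
Network: 108.21.3.32/27


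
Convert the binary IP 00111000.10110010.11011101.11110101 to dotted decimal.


00111000 = 56
10110010 = 178
11011101 = 221
11110101 = 245
IP: 56.178.221.245


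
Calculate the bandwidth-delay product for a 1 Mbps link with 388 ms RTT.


BDP = bandwidth * RTT
= 1 Mbps * 388 ms
= 1 * 1e6 * 388 / 1000 bits
= 388000 bits
= 48500 bytes
= 47.3633 KB
BDP = 388000 bits (48500 bytes)


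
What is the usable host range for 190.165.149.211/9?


Network: 190.128.0.0
Broadcast: 190.255.255.255
First usable = network + 1
Last usable = broadcast - 1
Range: 190.128.0.1 to 190.255.255.254
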